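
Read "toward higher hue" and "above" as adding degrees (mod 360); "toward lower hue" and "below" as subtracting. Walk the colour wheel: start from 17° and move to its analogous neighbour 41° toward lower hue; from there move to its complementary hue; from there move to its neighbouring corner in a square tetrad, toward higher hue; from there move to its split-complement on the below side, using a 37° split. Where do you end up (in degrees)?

analog 41° ↓ −41°: 17 − 41 = -24 → -24 + 360 = 336°
complement +180°: 336 + 180 = 516 → 516 − 360 = 156°
square ↑ +90°: 156 + 90 = 246°
split-comp 37° ↓ +143°: 246 + 143 = 389 → 389 − 360 = 29°

29°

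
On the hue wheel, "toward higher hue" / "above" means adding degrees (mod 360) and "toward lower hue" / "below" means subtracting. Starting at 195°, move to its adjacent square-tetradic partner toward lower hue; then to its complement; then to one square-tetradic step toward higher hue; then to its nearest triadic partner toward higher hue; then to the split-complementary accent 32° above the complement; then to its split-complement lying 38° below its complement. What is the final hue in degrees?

square ↓ −90°: 195 − 90 = 105°
complement +180°: 105 + 180 = 285°
square ↑ +90°: 285 + 90 = 375 → 375 − 360 = 15°
triadic ↑ +120°: 15 + 120 = 135°
split-comp 32° ↑ +212°: 135 + 212 = 347°
split-comp 38° ↓ +142°: 347 + 142 = 489 → 489 − 360 = 129°

129°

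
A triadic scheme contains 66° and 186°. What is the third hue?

A triad spaces three hues 120° apart.
The full set is {66°, 186°, 306°}.

306°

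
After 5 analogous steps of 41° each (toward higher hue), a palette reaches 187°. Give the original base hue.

342°

5 steps of 41° (toward higher hue) give a net shift of +205°.
Start = end − shift: 187 − 205 = -18 → -18 + 360 = 342°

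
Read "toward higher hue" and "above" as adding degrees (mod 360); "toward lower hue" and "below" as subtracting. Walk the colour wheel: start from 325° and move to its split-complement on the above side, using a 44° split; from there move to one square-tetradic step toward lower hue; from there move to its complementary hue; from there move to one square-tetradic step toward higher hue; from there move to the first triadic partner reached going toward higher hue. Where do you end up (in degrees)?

129°

+224° (split-comp 44° ↑): 325 + 224 = 549 → 549 − 360 = 189°
−90° (square ↓): 189 − 90 = 99°
+180° (complement): 99 + 180 = 279°
+90° (square ↑): 279 + 90 = 369 → 369 − 360 = 9°
+120° (triadic ↑): 9 + 120 = 129°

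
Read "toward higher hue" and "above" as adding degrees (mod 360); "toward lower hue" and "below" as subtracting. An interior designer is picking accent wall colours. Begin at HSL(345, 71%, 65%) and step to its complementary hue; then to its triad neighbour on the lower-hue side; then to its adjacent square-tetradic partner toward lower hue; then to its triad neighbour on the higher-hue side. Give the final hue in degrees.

complement +180°: 345 + 180 = 525 → 525 − 360 = 165°
triadic ↓ −120°: 165 − 120 = 45°
square ↓ −90°: 45 − 90 = -45 → -45 + 360 = 315°
triadic ↑ +120°: 315 + 120 = 435 → 435 − 360 = 75°

75°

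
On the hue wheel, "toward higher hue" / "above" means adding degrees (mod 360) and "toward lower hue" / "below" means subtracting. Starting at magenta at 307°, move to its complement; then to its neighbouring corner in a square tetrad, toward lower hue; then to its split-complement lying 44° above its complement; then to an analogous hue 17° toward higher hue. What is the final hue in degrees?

+180° (complement): 307 + 180 = 487 → 487 − 360 = 127°
−90° (square ↓): 127 − 90 = 37°
+224° (split-comp 44° ↑): 37 + 224 = 261°
+17° (analog 17° ↑): 261 + 17 = 278°

278°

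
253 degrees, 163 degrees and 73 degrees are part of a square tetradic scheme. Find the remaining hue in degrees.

343°

A square tetradic scheme places four hues every 90°.
The full set through 73° is {73°, 163°, 253°, 343°}.
Given {73°, 163°, 253°}, the missing hue is 343°.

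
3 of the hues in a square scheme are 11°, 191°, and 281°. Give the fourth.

101°

A square tetradic scheme places four hues every 90°.
The full set through 11° is {11°, 101°, 191°, 281°}.
Given {11°, 191°, 281°}, the missing hue is 101°.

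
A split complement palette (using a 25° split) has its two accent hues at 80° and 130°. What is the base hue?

285°

The accents sit 25° either side of the complement, so the complement is their short-arc midpoint on the wheel.
Short-arc midpoint of 80° and 130°: 105°.
Base is 180° from the complement: 105 − 180 = -75 → -75 + 360 = 285°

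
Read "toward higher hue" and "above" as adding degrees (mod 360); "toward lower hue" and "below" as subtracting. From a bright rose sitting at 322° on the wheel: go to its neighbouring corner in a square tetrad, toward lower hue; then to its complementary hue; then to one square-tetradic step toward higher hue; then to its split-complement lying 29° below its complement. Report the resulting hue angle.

293°

−90° (square ↓): 322 − 90 = 232°
+180° (complement): 232 + 180 = 412 → 412 − 360 = 52°
+90° (square ↑): 52 + 90 = 142°
+151° (split-comp 29° ↓): 142 + 151 = 293°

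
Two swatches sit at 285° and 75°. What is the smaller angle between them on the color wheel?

|285 − 75| = 210.
The shorter arc is 360 − 210 = 150°.

150°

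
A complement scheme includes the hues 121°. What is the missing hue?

301°

The complement sits 180° across the wheel.
The full set through 121° is {121°, 301°}.
Given {121°}, the missing hue is 301°.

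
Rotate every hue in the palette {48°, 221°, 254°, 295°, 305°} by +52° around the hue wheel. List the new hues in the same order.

100°, 273°, 306°, 347°, 357°

48 + 52 = 100°
221 + 52 = 273°
254 + 52 = 306°
295 + 52 = 347°
305 + 52 = 357°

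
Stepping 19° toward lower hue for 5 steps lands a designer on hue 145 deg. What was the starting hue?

5 steps of 19° (toward lower hue) give a net shift of −95°.
Start = end − shift: 145 + 95 = 240°

240°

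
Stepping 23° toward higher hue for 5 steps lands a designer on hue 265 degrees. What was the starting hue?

150°

5 steps of 23° (toward higher hue) give a net shift of +115°.
Start = end − shift: 265 − 115 = 150°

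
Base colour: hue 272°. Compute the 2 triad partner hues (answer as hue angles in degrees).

32° and 152°

A triad places three hues 120° apart.
272 + 120 = 392 → 392 − 360 = 32°
272 + 240 = 512 → 512 − 360 = 152°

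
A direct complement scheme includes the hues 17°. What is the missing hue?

The complement sits 180° across the wheel.
The full set through 17° is {17°, 197°}.
Given {17°}, the missing hue is 197°.

197°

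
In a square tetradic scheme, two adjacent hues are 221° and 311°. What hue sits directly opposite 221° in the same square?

A square tetradic scheme places four hues 90° apart; opposite corners are 180° apart.
221 + 180 = 401 → 401 − 360 = 41°

41°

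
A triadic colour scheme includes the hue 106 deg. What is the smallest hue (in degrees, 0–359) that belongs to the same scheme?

A triad places three hues 120° apart.
The full set through 106° is {106°, 226°, 346°}.

106°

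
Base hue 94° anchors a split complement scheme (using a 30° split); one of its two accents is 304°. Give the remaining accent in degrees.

244°

Split-complementary hues sit 30° either side of the complement.
Complement of the base 94°: 94 + 180 = 274°
The given accent 304° is 30° one side of 274°; the other accent sits 30° the other side: 274 − 30 = 244°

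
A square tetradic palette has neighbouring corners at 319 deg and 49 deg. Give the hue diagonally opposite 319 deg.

A square tetradic scheme places four hues 90° apart; opposite corners are 180° apart.
319 + 180 = 499 → 499 − 360 = 139°

139°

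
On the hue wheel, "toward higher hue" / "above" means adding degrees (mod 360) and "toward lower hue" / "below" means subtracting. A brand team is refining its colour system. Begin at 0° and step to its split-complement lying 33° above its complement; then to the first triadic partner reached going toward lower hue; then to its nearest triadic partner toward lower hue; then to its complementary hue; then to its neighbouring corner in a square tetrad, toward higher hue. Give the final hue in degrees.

243°

0 + 213 = 213°   (split-comp 33° ↑)
213 − 120 = 93°   (triadic ↓)
93 − 120 = -27 → -27 + 360 = 333°   (triadic ↓)
333 + 180 = 513 → 513 − 360 = 153°   (complement)
153 + 90 = 243°   (square ↑)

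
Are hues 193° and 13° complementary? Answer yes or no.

yes

Angular distance: |193 − 13| = 180 = 180°.
Complementary requires 180°.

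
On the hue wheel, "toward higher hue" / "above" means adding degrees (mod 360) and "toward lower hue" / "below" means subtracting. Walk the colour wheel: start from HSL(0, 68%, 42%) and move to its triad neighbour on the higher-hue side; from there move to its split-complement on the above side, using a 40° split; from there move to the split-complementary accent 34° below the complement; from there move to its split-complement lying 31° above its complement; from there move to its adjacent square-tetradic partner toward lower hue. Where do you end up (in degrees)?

+120° (triadic ↑): 0 + 120 = 120°
+220° (split-comp 40° ↑): 120 + 220 = 340°
+146° (split-comp 34° ↓): 340 + 146 = 486 → 486 − 360 = 126°
+211° (split-comp 31° ↑): 126 + 211 = 337°
−90° (square ↓): 337 − 90 = 247°

247°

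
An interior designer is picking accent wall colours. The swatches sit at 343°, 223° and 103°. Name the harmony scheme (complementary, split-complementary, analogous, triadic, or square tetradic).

triadic

Sort the hues: 103°, 223°, 343°.
Successive gaps around the wheel: 120°, 120°, 120°.
Three hues equally spaced 120° apart form a triad.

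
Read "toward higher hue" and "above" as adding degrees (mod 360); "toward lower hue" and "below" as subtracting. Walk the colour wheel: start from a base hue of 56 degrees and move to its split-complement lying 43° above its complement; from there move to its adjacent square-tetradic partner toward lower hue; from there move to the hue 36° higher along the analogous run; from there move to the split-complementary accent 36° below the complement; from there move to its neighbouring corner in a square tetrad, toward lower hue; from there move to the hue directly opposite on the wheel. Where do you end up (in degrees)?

split-comp 43° ↑ +223°: 56 + 223 = 279°
square ↓ −90°: 279 − 90 = 189°
analog 36° ↑ +36°: 189 + 36 = 225°
split-comp 36° ↓ +144°: 225 + 144 = 369 → 369 − 360 = 9°
square ↓ −90°: 9 − 90 = -81 → -81 + 360 = 279°
complement +180°: 279 + 180 = 459 → 459 − 360 = 99°

99°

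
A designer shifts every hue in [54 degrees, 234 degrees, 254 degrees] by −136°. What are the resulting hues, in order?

54 − 136 = -82 → -82 + 360 = 278°
234 − 136 = 98°
254 − 136 = 118°

278°, 98°, 118°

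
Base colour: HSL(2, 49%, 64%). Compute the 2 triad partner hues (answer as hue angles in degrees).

122° and 242°

A triad places three hues 120° apart.
2 + 120 = 122°
2 + 240 = 242°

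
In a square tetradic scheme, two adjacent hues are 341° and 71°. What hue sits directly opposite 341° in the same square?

A square tetradic scheme places four hues 90° apart; opposite corners are 180° apart.
341 + 180 = 521 → 521 − 360 = 161°

161°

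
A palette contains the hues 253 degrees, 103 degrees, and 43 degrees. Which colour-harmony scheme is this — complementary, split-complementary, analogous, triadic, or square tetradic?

split-complementary

Sort the hues: 43°, 103°, 253°.
Successive gaps around the wheel: 60°, 150°, 150°.
Two 150° gaps and one 60° gap — a base hue opposite a pair of accents 30° either side of its complement — is the split-complementary pattern.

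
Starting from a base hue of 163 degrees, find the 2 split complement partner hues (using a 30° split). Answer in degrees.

Split-complementary hues sit 30° either side of the complement.
Complement of 163 degrees: 163 + 180 = 343°
343 − 30 = 313°
343 + 30 = 373 → 373 − 360 = 13°

313° and 13°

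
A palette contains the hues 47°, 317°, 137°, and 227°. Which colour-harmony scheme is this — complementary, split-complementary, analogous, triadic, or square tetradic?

Sort the hues: 47°, 137°, 227°, 317°.
Successive gaps around the wheel: 90°, 90°, 90°, 90°.
Four hues every 90° form a square tetradic scheme.

square tetradic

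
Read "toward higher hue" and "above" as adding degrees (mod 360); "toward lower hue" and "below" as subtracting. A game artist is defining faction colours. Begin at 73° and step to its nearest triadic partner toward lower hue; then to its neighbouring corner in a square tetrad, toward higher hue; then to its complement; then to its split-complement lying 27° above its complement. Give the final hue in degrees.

70°

73 − 120 = -47 → -47 + 360 = 313°   (triadic ↓)
313 + 90 = 403 → 403 − 360 = 43°   (square ↑)
43 + 180 = 223°   (complement)
223 + 207 = 430 → 430 − 360 = 70°   (split-comp 27° ↑)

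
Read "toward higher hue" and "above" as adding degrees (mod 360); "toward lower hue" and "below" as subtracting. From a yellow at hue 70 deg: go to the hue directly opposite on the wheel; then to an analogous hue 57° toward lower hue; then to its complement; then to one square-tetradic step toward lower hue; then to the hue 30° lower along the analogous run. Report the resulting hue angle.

253°

complement +180°: 70 + 180 = 250°
analog 57° ↓ −57°: 250 − 57 = 193°
complement +180°: 193 + 180 = 373 → 373 − 360 = 13°
square ↓ −90°: 13 − 90 = -77 → -77 + 360 = 283°
analog 30° ↓ −30°: 283 − 30 = 253°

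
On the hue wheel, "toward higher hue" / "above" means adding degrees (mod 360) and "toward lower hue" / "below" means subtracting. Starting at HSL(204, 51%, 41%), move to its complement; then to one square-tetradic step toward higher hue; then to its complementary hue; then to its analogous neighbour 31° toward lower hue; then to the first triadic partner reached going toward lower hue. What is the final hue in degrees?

143°

204 + 180 = 384 → 384 − 360 = 24°   (complement)
24 + 90 = 114°   (square ↑)
114 + 180 = 294°   (complement)
294 − 31 = 263°   (analog 31° ↓)
263 − 120 = 143°   (triadic ↓)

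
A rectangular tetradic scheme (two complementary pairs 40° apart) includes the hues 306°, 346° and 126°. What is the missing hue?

A rectangular tetradic uses two complementary pairs 40° apart: offsets 0°, 40°, 180°, 220°.
Among {126°, 306°, 346°}, 306° and 126° are a 180° pair.
The remaining hue 346° needs its own complement: 346 + 180 = 526 → 526 − 360 = 166°

166°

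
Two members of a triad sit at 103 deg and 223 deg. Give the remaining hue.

343°

A triad spaces three hues 120° apart.
The full set is {103°, 223°, 343°}.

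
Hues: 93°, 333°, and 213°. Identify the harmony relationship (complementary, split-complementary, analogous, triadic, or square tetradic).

Sort the hues: 93°, 213°, 333°.
Successive gaps around the wheel: 120°, 120°, 120°.
Three hues equally spaced 120° apart form a triad.

triadic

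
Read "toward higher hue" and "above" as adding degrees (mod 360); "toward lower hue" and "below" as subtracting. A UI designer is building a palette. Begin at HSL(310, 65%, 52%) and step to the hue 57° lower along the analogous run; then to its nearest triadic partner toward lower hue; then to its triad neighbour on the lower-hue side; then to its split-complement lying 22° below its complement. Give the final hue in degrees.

−57° (analog 57° ↓): 310 − 57 = 253°
−120° (triadic ↓): 253 − 120 = 133°
−120° (triadic ↓): 133 − 120 = 13°
+158° (split-comp 22° ↓): 13 + 158 = 171°

171°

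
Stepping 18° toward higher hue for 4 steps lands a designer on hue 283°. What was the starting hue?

211°

4 steps of 18° (toward higher hue) give a net shift of +72°.
Start = end − shift: 283 − 72 = 211°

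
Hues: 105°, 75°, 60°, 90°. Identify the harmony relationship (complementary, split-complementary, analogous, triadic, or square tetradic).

Sort the hues: 60°, 75°, 90°, 105°.
Successive gaps around the wheel: 15°, 15°, 15°, 315°.
A run of hues at equal small steps (15°) with one large closing gap is an analogous group.

analogous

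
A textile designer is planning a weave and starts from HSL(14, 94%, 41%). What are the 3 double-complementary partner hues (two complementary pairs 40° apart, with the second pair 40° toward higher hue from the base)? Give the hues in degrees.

54°, 194° and 234°

A rectangular tetradic uses two complementary pairs 40° apart: offsets 0°, 40°, 180°, 220°.
14 + 40 = 54°
14 + 180 = 194°
14 + 220 = 234°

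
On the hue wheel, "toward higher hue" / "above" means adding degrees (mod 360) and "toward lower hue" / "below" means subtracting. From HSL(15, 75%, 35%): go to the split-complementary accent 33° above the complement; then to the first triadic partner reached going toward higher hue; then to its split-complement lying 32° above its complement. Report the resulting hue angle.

+213° (split-comp 33° ↑): 15 + 213 = 228°
+120° (triadic ↑): 228 + 120 = 348°
+212° (split-comp 32° ↑): 348 + 212 = 560 → 560 − 360 = 200°

200°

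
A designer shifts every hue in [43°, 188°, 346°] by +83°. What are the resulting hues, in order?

43 + 83 = 126°
188 + 83 = 271°
346 + 83 = 429 → 429 − 360 = 69°

126°, 271°, 69°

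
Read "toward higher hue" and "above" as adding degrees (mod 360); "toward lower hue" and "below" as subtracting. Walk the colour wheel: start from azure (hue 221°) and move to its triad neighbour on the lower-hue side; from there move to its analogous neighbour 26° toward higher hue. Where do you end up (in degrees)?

−120° (triadic ↓): 221 − 120 = 101°
+26° (analog 26° ↑): 101 + 26 = 127°

127°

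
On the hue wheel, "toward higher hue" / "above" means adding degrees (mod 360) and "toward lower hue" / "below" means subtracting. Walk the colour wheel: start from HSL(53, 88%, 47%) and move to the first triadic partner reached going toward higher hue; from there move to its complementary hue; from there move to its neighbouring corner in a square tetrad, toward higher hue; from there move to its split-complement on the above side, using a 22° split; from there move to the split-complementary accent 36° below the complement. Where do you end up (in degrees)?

69°

53 + 120 = 173°   (triadic ↑)
173 + 180 = 353°   (complement)
353 + 90 = 443 → 443 − 360 = 83°   (square ↑)
83 + 202 = 285°   (split-comp 22° ↑)
285 + 144 = 429 → 429 − 360 = 69°   (split-comp 36° ↓)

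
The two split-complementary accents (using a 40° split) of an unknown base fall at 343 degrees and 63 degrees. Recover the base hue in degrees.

The accents sit 40° either side of the complement, so the complement is their short-arc midpoint on the wheel.
Short-arc midpoint of 343° and 63°: 23°.
Base is 180° from the complement: 23 − 180 = -157 → -157 + 360 = 203°

203°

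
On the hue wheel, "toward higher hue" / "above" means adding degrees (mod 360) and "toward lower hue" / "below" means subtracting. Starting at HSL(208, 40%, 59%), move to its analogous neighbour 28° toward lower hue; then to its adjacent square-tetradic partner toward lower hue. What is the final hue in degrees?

90°

analog 28° ↓ −28°: 208 − 28 = 180°
square ↓ −90°: 180 − 90 = 90°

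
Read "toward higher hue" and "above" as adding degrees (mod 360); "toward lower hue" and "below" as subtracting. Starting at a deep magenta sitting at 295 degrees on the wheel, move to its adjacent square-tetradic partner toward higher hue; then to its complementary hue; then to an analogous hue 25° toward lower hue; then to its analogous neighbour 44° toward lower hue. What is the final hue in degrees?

295 + 90 = 385 → 385 − 360 = 25°   (square ↑)
25 + 180 = 205°   (complement)
205 − 25 = 180°   (analog 25° ↓)
180 − 44 = 136°   (analog 44° ↓)

136°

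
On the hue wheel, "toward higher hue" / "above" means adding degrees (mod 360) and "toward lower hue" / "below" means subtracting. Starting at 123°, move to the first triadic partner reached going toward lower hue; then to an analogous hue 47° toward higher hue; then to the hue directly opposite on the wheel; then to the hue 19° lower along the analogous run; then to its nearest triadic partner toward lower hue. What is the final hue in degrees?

91°

triadic ↓ −120°: 123 − 120 = 3°
analog 47° ↑ +47°: 3 + 47 = 50°
complement +180°: 50 + 180 = 230°
analog 19° ↓ −19°: 230 − 19 = 211°
triadic ↓ −120°: 211 − 120 = 91°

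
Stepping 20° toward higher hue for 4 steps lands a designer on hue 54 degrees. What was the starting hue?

4 steps of 20° (toward higher hue) give a net shift of +80°.
Start = end − shift: 54 − 80 = -26 → -26 + 360 = 334°

334°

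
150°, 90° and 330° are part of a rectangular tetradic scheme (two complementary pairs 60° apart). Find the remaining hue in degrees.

270°

A rectangular tetradic uses two complementary pairs 60° apart: offsets 0°, 60°, 180°, 240°.
Among {90°, 150°, 330°}, 330° and 150° are a 180° pair.
The remaining hue 90° needs its own complement: 90 + 180 = 270°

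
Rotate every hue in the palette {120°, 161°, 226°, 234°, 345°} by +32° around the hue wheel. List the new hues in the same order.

152°, 193°, 258°, 266°, 17°

120 + 32 = 152°
161 + 32 = 193°
226 + 32 = 258°
234 + 32 = 266°
345 + 32 = 377 → 377 − 360 = 17°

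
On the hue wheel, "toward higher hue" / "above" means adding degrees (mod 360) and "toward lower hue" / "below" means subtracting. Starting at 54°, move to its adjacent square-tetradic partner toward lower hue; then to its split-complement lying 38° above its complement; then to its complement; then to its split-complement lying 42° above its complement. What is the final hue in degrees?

224°

square ↓ −90°: 54 − 90 = -36 → -36 + 360 = 324°
split-comp 38° ↑ +218°: 324 + 218 = 542 → 542 − 360 = 182°
complement +180°: 182 + 180 = 362 → 362 − 360 = 2°
split-comp 42° ↑ +222°: 2 + 222 = 224°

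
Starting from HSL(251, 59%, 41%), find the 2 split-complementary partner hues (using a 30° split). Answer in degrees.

Split-complementary hues sit 30° either side of the complement.
Complement of 251°: 251 + 180 = 431 → 431 − 360 = 71°
71 − 30 = 41°
71 + 30 = 101°

41° and 101°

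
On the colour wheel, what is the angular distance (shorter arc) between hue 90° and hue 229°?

|90 − 229| = 139.
139 ≤ 180, so the shorter arc is 139°.

139°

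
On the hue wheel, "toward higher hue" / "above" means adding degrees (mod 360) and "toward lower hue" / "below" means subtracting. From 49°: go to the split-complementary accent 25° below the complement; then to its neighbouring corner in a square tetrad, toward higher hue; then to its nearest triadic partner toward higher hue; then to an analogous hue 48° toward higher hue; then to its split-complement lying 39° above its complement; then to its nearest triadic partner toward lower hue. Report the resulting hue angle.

201°

49 + 155 = 204°   (split-comp 25° ↓)
204 + 90 = 294°   (square ↑)
294 + 120 = 414 → 414 − 360 = 54°   (triadic ↑)
54 + 48 = 102°   (analog 48° ↑)
102 + 219 = 321°   (split-comp 39° ↑)
321 − 120 = 201°   (triadic ↓)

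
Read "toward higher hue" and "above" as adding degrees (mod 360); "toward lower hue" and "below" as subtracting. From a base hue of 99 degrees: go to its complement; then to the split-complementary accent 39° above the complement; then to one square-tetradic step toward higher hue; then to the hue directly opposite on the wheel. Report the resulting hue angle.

48°

99 + 180 = 279°   (complement)
279 + 219 = 498 → 498 − 360 = 138°   (split-comp 39° ↑)
138 + 90 = 228°   (square ↑)
228 + 180 = 408 → 408 − 360 = 48°   (complement)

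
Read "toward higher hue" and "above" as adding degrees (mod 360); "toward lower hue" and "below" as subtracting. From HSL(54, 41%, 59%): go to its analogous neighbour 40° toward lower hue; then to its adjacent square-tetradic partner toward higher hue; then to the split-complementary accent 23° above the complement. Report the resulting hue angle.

54 − 40 = 14°   (analog 40° ↓)
14 + 90 = 104°   (square ↑)
104 + 203 = 307°   (split-comp 23° ↑)

307°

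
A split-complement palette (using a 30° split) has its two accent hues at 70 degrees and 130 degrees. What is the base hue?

280°

The accents sit 30° either side of the complement, so the complement is their short-arc midpoint on the wheel.
Short-arc midpoint of 70° and 130°: 100°.
Base is 180° from the complement: 100 − 180 = -80 → -80 + 360 = 280°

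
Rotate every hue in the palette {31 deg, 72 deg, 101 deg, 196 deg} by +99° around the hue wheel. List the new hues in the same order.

31 + 99 = 130°
72 + 99 = 171°
101 + 99 = 200°
196 + 99 = 295°

130°, 171°, 200°, 295°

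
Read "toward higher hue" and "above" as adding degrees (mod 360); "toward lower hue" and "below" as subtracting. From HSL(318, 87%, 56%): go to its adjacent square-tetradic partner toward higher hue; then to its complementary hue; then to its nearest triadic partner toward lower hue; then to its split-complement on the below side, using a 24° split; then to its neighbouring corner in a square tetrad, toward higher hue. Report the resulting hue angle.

354°

+90° (square ↑): 318 + 90 = 408 → 408 − 360 = 48°
+180° (complement): 48 + 180 = 228°
−120° (triadic ↓): 228 − 120 = 108°
+156° (split-comp 24° ↓): 108 + 156 = 264°
+90° (square ↑): 264 + 90 = 354°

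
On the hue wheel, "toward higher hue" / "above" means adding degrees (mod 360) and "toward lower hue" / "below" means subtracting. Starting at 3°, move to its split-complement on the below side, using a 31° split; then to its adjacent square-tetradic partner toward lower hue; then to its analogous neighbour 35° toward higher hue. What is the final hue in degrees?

97°

3 + 149 = 152°   (split-comp 31° ↓)
152 − 90 = 62°   (square ↓)
62 + 35 = 97°   (analog 35° ↑)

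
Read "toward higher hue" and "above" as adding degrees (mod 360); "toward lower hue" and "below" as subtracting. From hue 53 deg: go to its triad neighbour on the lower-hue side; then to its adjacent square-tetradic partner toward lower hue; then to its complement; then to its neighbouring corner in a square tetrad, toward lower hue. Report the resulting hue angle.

−120° (triadic ↓): 53 − 120 = -67 → -67 + 360 = 293°
−90° (square ↓): 293 − 90 = 203°
+180° (complement): 203 + 180 = 383 → 383 − 360 = 23°
−90° (square ↓): 23 − 90 = -67 → -67 + 360 = 293°

293°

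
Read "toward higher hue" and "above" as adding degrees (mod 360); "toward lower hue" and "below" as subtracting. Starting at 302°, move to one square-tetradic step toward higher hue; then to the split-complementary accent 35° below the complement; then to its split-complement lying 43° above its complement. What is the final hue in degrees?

40°

square ↑ +90°: 302 + 90 = 392 → 392 − 360 = 32°
split-comp 35° ↓ +145°: 32 + 145 = 177°
split-comp 43° ↑ +223°: 177 + 223 = 400 → 400 − 360 = 40°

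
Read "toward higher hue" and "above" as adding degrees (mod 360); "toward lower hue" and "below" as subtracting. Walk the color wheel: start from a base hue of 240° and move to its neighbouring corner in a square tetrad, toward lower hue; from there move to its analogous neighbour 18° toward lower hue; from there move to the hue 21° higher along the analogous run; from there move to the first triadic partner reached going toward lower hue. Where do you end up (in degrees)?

square ↓ −90°: 240 − 90 = 150°
analog 18° ↓ −18°: 150 − 18 = 132°
analog 21° ↑ +21°: 132 + 21 = 153°
triadic ↓ −120°: 153 − 120 = 33°

33°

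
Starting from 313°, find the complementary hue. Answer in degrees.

133°

The complement sits 180° across the wheel.
313 + 180 = 493 → 493 − 360 = 133°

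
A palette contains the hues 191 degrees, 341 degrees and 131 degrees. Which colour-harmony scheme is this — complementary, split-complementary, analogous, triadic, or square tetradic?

Sort the hues: 131°, 191°, 341°.
Successive gaps around the wheel: 60°, 150°, 150°.
Two 150° gaps and one 60° gap — a base hue opposite a pair of accents 30° either side of its complement — is the split-complementary pattern.

split-complementary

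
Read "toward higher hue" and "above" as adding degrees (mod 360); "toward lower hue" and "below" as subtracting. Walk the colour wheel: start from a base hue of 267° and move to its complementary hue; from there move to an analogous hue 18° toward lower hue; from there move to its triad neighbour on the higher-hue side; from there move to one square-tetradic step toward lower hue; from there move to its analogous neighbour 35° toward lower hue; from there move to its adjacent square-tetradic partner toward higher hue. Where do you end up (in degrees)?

154°

267 + 180 = 447 → 447 − 360 = 87°   (complement)
87 − 18 = 69°   (analog 18° ↓)
69 + 120 = 189°   (triadic ↑)
189 − 90 = 99°   (square ↓)
99 − 35 = 64°   (analog 35° ↓)
64 + 90 = 154°   (square ↑)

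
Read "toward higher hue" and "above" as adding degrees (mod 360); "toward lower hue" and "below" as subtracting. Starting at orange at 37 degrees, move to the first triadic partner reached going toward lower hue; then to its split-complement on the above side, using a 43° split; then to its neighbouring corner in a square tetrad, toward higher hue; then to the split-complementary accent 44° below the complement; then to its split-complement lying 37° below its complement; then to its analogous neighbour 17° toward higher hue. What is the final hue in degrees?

triadic ↓ −120°: 37 − 120 = -83 → -83 + 360 = 277°
split-comp 43° ↑ +223°: 277 + 223 = 500 → 500 − 360 = 140°
square ↑ +90°: 140 + 90 = 230°
split-comp 44° ↓ +136°: 230 + 136 = 366 → 366 − 360 = 6°
split-comp 37° ↓ +143°: 6 + 143 = 149°
analog 17° ↑ +17°: 149 + 17 = 166°

166°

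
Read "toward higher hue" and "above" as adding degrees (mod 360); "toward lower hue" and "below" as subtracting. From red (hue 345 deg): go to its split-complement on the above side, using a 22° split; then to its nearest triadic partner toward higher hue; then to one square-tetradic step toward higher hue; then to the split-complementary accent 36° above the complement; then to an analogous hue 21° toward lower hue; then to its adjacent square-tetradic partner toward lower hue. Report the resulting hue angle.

345 + 202 = 547 → 547 − 360 = 187°   (split-comp 22° ↑)
187 + 120 = 307°   (triadic ↑)
307 + 90 = 397 → 397 − 360 = 37°   (square ↑)
37 + 216 = 253°   (split-comp 36° ↑)
253 − 21 = 232°   (analog 21° ↓)
232 − 90 = 142°   (square ↓)

142°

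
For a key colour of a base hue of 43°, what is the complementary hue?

223°

The complement sits 180° across the wheel.
43 + 180 = 223°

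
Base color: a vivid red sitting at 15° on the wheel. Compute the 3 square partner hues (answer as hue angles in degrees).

A square tetradic scheme places four hues every 90°.
15 + 90 = 105°
15 + 180 = 195°
15 + 270 = 285°

105°, 195°, 285°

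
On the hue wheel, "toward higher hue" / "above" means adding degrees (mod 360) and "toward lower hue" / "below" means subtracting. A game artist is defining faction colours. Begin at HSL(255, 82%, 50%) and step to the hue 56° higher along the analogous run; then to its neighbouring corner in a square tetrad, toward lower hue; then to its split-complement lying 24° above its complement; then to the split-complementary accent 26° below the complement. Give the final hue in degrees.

analog 56° ↑ +56°: 255 + 56 = 311°
square ↓ −90°: 311 − 90 = 221°
split-comp 24° ↑ +204°: 221 + 204 = 425 → 425 − 360 = 65°
split-comp 26° ↓ +154°: 65 + 154 = 219°

219°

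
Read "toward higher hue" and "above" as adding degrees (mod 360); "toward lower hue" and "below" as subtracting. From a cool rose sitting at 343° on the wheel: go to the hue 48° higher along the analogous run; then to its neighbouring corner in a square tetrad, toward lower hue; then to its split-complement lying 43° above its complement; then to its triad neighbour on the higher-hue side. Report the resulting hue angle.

+48° (analog 48° ↑): 343 + 48 = 391 → 391 − 360 = 31°
−90° (square ↓): 31 − 90 = -59 → -59 + 360 = 301°
+223° (split-comp 43° ↑): 301 + 223 = 524 → 524 − 360 = 164°
+120° (triadic ↑): 164 + 120 = 284°

284°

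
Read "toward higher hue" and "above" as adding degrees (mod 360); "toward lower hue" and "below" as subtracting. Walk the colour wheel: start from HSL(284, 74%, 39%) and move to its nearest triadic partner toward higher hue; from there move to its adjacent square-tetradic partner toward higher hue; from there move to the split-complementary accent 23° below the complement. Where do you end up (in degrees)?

291°

284 + 120 = 404 → 404 − 360 = 44°   (triadic ↑)
44 + 90 = 134°   (square ↑)
134 + 157 = 291°   (split-comp 23° ↓)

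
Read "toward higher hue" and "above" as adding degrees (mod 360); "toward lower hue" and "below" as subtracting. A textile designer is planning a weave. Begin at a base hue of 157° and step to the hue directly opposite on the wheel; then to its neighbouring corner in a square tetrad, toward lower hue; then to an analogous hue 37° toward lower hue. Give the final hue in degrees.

210°

157 + 180 = 337°   (complement)
337 − 90 = 247°   (square ↓)
247 − 37 = 210°   (analog 37° ↓)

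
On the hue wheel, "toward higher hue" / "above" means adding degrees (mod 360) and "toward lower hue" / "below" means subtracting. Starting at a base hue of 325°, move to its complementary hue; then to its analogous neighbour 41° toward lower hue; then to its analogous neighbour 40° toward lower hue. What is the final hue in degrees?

64°

complement +180°: 325 + 180 = 505 → 505 − 360 = 145°
analog 41° ↓ −41°: 145 − 41 = 104°
analog 40° ↓ −40°: 104 − 40 = 64°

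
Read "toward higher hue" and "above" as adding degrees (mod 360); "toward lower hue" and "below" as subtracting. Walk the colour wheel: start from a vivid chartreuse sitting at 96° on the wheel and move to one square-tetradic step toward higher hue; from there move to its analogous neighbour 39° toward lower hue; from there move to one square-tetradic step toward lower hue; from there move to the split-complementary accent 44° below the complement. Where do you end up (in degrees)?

+90° (square ↑): 96 + 90 = 186°
−39° (analog 39° ↓): 186 − 39 = 147°
−90° (square ↓): 147 − 90 = 57°
+136° (split-comp 44° ↓): 57 + 136 = 193°

193°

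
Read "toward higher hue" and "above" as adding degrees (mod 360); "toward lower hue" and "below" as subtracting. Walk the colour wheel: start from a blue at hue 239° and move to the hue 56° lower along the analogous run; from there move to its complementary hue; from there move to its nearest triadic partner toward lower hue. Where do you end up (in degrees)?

243°

analog 56° ↓ −56°: 239 − 56 = 183°
complement +180°: 183 + 180 = 363 → 363 − 360 = 3°
triadic ↓ −120°: 3 − 120 = -117 → -117 + 360 = 243°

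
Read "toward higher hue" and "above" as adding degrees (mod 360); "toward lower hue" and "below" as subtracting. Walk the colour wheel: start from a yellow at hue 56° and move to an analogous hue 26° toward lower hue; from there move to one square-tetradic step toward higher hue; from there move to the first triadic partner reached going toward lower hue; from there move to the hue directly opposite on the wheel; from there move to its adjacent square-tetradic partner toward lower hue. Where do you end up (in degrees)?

analog 26° ↓ −26°: 56 − 26 = 30°
square ↑ +90°: 30 + 90 = 120°
triadic ↓ −120°: 120 − 120 = 0°
complement +180°: 0 + 180 = 180°
square ↓ −90°: 180 − 90 = 90°

90°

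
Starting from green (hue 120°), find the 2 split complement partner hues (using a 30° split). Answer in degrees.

Complement of 120°: 120 + 180 = 300°
300 − 30 = 270°
300 + 30 = 330°

270° and 330°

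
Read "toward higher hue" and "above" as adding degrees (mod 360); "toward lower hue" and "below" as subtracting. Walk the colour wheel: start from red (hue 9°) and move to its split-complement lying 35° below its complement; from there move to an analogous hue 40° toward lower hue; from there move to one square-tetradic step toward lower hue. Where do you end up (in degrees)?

24°

split-comp 35° ↓ +145°: 9 + 145 = 154°
analog 40° ↓ −40°: 154 − 40 = 114°
square ↓ −90°: 114 − 90 = 24°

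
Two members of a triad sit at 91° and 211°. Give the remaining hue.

A triad spaces three hues 120° apart.
The full set is {91°, 211°, 331°}.

331°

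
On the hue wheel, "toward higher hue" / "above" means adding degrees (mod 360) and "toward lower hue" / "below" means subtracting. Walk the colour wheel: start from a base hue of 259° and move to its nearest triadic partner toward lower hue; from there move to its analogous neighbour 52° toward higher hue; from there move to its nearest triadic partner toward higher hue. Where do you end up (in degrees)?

259 − 120 = 139°   (triadic ↓)
139 + 52 = 191°   (analog 52° ↑)
191 + 120 = 311°   (triadic ↑)

311°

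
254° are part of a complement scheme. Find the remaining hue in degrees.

74°

The complement sits 180° across the wheel.
The full set through 254° is {74°, 254°}.
Given {254°}, the missing hue is 74°.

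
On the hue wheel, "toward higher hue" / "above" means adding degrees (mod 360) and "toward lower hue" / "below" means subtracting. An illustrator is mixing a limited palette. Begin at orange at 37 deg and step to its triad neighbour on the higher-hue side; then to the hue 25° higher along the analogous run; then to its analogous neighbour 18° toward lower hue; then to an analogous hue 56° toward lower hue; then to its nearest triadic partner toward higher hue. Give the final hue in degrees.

228°

37 + 120 = 157°   (triadic ↑)
157 + 25 = 182°   (analog 25° ↑)
182 − 18 = 164°   (analog 18° ↓)
164 − 56 = 108°   (analog 56° ↓)
108 + 120 = 228°   (triadic ↑)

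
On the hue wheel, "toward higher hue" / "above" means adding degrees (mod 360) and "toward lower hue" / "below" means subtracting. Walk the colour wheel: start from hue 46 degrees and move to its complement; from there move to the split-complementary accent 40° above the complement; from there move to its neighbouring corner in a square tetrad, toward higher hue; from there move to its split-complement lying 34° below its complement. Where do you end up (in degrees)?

complement +180°: 46 + 180 = 226°
split-comp 40° ↑ +220°: 226 + 220 = 446 → 446 − 360 = 86°
square ↑ +90°: 86 + 90 = 176°
split-comp 34° ↓ +146°: 176 + 146 = 322°

322°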